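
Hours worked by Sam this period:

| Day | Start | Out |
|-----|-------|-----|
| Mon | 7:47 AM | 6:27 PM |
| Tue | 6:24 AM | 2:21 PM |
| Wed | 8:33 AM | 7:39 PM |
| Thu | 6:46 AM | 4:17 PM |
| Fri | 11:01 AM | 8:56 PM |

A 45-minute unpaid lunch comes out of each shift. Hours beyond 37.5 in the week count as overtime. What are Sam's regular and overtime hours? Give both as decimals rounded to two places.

Mon: 7:47 AM–6:27 PM = 10 h 40 min; less 45 min break → 9 h 55 min
Tue: 6:24 AM–2:21 PM = 7 h 57 min; less 45 min break → 7 h 12 min
Wed: 8:33 AM–7:39 PM = 11 h 6 min; less 45 min break → 10 h 21 min
Thu: 6:46 AM–4:17 PM = 9 h 31 min; less 45 min break → 8 h 46 min
Fri: 11:01 AM–8:56 PM = 9 h 55 min; less 45 min break → 9 h 10 min
Total worked: 45 h 24 min = 45.40 h.
Threshold 37.5 h → overtime 7 h 54 min, regular 37 h 30 min.

Regular 37.50 hours, overtime 7.90 hours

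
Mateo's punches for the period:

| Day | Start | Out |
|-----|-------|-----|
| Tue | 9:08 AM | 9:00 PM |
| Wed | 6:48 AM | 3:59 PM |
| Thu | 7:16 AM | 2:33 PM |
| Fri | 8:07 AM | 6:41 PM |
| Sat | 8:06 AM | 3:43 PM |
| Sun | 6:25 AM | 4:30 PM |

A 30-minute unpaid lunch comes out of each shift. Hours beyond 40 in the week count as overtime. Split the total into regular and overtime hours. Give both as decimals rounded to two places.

Regular 40.00 hours, overtime 13.60 hours

Tue: 9:08 AM–9:00 PM = 11 h 52 min; less 30 min break → 11 h 22 min
Wed: 6:48 AM–3:59 PM = 9 h 11 min; less 30 min break → 8 h 41 min
Thu: 7:16 AM–2:33 PM = 7 h 17 min; less 30 min break → 6 h 47 min
Fri: 8:07 AM–6:41 PM = 10 h 34 min; less 30 min break → 10 h 4 min
Sat: 8:06 AM–3:43 PM = 7 h 37 min; less 30 min break → 7 h 7 min
Sun: 6:25 AM–4:30 PM = 10 h 5 min; less 30 min break → 9 h 35 min
Total worked: 53 h 36 min = 53.60 h.
Threshold 40 h → overtime 13 h 36 min, regular 40 h 0 min.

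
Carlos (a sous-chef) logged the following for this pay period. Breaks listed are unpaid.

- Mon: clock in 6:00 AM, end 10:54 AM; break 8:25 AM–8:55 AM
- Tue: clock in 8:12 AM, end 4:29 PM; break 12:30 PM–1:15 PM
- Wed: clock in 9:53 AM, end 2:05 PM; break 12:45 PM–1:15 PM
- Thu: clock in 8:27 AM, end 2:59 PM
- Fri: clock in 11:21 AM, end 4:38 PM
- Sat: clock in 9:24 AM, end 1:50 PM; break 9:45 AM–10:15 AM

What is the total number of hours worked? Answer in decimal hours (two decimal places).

31.38 hours

Mon: 6:00 AM–10:54 AM = 4 h 54 min; less 30 min break → 4 h 24 min
Tue: 8:12 AM–4:29 PM = 8 h 17 min; less 45 min break → 7 h 32 min
Wed: 9:53 AM–2:05 PM = 4 h 12 min; less 30 min break → 3 h 42 min
Thu: 8:27 AM–2:59 PM = 6 h 32 min
Fri: 11:21 AM–4:38 PM = 5 h 17 min
Sat: 9:24 AM–1:50 PM = 4 h 26 min; less 30 min break → 3 h 56 min
Total: 4 h 24 min + 7 h 32 min + 3 h 42 min + 6 h 32 min + 5 h 17 min + 3 h 56 min = 31 h 23 min.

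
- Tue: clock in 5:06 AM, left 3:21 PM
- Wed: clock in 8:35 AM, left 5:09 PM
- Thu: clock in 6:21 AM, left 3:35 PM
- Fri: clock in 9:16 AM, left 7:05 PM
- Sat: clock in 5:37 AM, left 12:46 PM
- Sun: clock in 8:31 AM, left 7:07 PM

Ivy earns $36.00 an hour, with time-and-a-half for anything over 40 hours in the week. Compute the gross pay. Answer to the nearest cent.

$2283.30

Tue: 5:06 AM–3:21 PM = 10 h 15 min
Wed: 8:35 AM–5:09 PM = 8 h 34 min
Thu: 6:21 AM–3:35 PM = 9 h 14 min
Fri: 9:16 AM–7:05 PM = 9 h 49 min
Sat: 5:37 AM–12:46 PM = 7 h 9 min
Sun: 8:31 AM–7:07 PM = 10 h 36 min
Total worked: 55 h 37 min = 3337 min.
Regular 40 h 0 min = 2400 min at $36.00/h; overtime 15 h 37 min = 937 min at $54.00/h.
Pay = (2400 × $36.00 + 937 × $54.00) ÷ 60 = $2283.30.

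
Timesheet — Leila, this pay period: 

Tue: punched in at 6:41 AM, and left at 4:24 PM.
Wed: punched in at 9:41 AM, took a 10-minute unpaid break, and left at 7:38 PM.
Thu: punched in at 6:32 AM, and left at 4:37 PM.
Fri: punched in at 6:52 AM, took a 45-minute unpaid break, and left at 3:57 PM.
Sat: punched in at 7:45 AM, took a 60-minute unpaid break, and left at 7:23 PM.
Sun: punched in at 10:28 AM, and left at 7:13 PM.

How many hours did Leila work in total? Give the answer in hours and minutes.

57 h 18 min

Tue: 6:41 AM–4:24 PM = 9 h 43 min
Wed: 9:41 AM–7:38 PM = 9 h 57 min; less 10 min break → 9 h 47 min
Thu: 6:32 AM–4:37 PM = 10 h 5 min
Fri: 6:52 AM–3:57 PM = 9 h 5 min; less 45 min break → 8 h 20 min
Sat: 7:45 AM–7:23 PM = 11 h 38 min; less 60 min break → 10 h 38 min
Sun: 10:28 AM–7:13 PM = 8 h 45 min
Total: 9 h 43 min + 9 h 47 min + 10 h 5 min + 8 h 20 min + 10 h 38 min + 8 h 45 min = 57 h 18 min.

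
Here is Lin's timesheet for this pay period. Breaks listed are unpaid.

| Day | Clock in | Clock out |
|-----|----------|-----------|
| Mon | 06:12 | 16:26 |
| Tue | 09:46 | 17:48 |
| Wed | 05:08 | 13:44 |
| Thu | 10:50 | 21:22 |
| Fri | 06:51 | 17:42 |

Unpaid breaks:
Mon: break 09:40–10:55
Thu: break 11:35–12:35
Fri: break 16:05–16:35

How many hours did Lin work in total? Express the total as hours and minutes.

Mon: 06:12–16:26 = 10 h 14 min; less 75 min break → 8 h 59 min
Tue: 09:46–17:48 = 8 h 2 min
Wed: 05:08–13:44 = 8 h 36 min
Thu: 10:50–21:22 = 10 h 32 min; less 60 min break → 9 h 32 min
Fri: 06:51–17:42 = 10 h 51 min; less 30 min break → 10 h 21 min
Total: 8 h 59 min + 8 h 2 min + 8 h 36 min + 9 h 32 min + 10 h 21 min = 45 h 30 min.

45 h 30 min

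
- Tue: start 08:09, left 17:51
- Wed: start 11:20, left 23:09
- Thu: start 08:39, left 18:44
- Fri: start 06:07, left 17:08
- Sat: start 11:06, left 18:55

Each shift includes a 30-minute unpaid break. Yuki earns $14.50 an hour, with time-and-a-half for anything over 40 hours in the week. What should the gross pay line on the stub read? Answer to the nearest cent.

Tue: 08:09–17:51 = 9 h 42 min; less 30 min break → 9 h 12 min
Wed: 11:20–23:09 = 11 h 49 min; less 30 min break → 11 h 19 min
Thu: 08:39–18:44 = 10 h 5 min; less 30 min break → 9 h 35 min
Fri: 06:07–17:08 = 11 h 1 min; less 30 min break → 10 h 31 min
Sat: 11:06–18:55 = 7 h 49 min; less 30 min break → 7 h 19 min
Total worked: 47 h 56 min = 2876 min.
Regular 40 h 0 min = 2400 min at $14.50/h; overtime 7 h 56 min = 476 min at $21.75/h.
Pay = (2400 × $14.50 + 476 × $21.75) ÷ 60 = $752.55.

$752.55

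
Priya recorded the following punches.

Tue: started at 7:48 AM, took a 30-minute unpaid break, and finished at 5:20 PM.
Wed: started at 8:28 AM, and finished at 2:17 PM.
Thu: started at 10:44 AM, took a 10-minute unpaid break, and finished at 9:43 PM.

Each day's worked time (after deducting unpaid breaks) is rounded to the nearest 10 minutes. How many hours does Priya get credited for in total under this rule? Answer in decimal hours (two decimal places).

Tue: 7:48 AM–5:20 PM = 9 h 32 min − 30 min = 9 h 2 min → rounds to 9 h 0 min
Wed: 8:28 AM–2:17 PM = 5 h 49 min → rounds to 5 h 50 min
Thu: 10:44 AM–9:43 PM = 10 h 59 min − 10 min = 10 h 49 min → rounds to 10 h 50 min
Total credited: 25 h 40 min.

25.67 hours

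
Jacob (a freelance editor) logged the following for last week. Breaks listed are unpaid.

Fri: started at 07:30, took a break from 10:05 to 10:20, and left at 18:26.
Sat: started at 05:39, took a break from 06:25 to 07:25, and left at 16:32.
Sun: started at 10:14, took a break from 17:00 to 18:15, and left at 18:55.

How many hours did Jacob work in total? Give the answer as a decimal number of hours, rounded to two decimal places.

Fri: 07:30–18:26 = 10 h 56 min; less 15 min break → 10 h 41 min
Sat: 05:39–16:32 = 10 h 53 min; less 60 min break → 9 h 53 min
Sun: 10:14–18:55 = 8 h 41 min; less 75 min break → 7 h 26 min
Total: 10 h 41 min + 9 h 53 min + 7 h 26 min = 28 h 0 min.

28.00 hours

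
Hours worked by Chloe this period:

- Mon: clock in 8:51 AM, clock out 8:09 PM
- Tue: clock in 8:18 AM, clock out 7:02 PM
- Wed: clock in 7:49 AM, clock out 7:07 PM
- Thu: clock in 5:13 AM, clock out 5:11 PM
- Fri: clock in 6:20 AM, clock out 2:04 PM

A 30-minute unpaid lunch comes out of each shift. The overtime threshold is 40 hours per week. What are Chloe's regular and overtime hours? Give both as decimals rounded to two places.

Regular 40.00 hours, overtime 10.53 hours

Mon: 8:51 AM–8:09 PM = 11 h 18 min; less 30 min break → 10 h 48 min
Tue: 8:18 AM–7:02 PM = 10 h 44 min; less 30 min break → 10 h 14 min
Wed: 7:49 AM–7:07 PM = 11 h 18 min; less 30 min break → 10 h 48 min
Thu: 5:13 AM–5:11 PM = 11 h 58 min; less 30 min break → 11 h 28 min
Fri: 6:20 AM–2:04 PM = 7 h 44 min; less 30 min break → 7 h 14 min
Total worked: 50 h 32 min = 50.53 h.
Threshold 40 h → overtime 10 h 32 min, regular 40 h 0 min.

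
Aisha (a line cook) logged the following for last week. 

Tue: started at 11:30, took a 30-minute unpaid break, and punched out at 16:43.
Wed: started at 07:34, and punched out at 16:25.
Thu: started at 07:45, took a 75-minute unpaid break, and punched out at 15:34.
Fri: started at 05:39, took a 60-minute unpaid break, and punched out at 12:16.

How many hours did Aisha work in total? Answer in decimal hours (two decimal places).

Tue: 11:30–16:43 = 5 h 13 min; less 30 min break → 4 h 43 min
Wed: 07:34–16:25 = 8 h 51 min
Thu: 07:45–15:34 = 7 h 49 min; less 75 min break → 6 h 34 min
Fri: 05:39–12:16 = 6 h 37 min; less 60 min break → 5 h 37 min
Total: 4 h 43 min + 8 h 51 min + 6 h 34 min + 5 h 37 min = 25 h 45 min.

25.75 hours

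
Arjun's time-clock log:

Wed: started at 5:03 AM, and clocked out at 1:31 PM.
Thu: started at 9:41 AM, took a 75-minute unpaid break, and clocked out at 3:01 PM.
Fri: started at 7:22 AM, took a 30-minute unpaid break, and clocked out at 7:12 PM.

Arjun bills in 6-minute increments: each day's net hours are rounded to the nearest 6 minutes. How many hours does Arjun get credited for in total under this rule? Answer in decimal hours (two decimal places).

23.90 hours

Wed: 5:03 AM–1:31 PM = 8 h 28 min → rounds to 8 h 30 min
Thu: 9:41 AM–3:01 PM = 5 h 20 min − 75 min = 4 h 5 min → rounds to 4 h 6 min
Fri: 7:22 AM–7:12 PM = 11 h 50 min − 30 min = 11 h 20 min → rounds to 11 h 18 min
Total credited: 23 h 54 min.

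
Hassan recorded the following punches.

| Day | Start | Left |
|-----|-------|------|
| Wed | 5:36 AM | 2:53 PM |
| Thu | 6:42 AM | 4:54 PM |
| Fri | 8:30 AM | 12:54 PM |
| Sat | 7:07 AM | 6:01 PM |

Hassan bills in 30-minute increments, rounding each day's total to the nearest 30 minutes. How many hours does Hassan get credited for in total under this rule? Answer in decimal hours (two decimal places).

Wed: 5:36 AM–2:53 PM = 9 h 17 min → rounds to 9 h 30 min
Thu: 6:42 AM–4:54 PM = 10 h 12 min → rounds to 10 h 0 min
Fri: 8:30 AM–12:54 PM = 4 h 24 min → rounds to 4 h 30 min
Sat: 7:07 AM–6:01 PM = 10 h 54 min → rounds to 11 h 0 min
Total credited: 35 h 0 min.

35.00 hours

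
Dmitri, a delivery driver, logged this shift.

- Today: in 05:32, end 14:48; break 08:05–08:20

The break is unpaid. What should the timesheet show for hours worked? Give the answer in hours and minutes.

9 h 1 min

Today: 05:32–14:48 = 9 h 16 min; less 15 min break → 9 h 1 min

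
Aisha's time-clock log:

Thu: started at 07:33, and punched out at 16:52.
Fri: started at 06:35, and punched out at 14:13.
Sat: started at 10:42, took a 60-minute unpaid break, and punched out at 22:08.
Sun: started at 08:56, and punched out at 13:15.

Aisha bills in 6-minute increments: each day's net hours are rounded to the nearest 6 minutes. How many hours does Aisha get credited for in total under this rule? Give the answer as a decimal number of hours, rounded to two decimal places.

31.60 hours

Thu: 07:33–16:52 = 9 h 19 min → rounds to 9 h 18 min
Fri: 06:35–14:13 = 7 h 38 min → rounds to 7 h 36 min
Sat: 10:42–22:08 = 11 h 26 min − 60 min = 10 h 26 min → rounds to 10 h 24 min
Sun: 08:56–13:15 = 4 h 19 min → rounds to 4 h 18 min
Total credited: 31 h 36 min.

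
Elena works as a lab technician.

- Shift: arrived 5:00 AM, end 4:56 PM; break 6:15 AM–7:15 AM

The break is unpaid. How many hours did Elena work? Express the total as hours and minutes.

Shift: 5:00 AM–4:56 PM = 11 h 56 min; less 60 min break → 10 h 56 min

10 h 56 min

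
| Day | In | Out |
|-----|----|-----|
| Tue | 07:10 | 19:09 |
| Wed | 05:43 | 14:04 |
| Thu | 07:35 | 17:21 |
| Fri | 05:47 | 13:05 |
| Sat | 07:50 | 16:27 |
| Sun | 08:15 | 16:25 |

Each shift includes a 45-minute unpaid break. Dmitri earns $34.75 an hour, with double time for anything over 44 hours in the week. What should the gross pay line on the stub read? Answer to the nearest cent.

$1923.99

Tue: 07:10–19:09 = 11 h 59 min; less 45 min break → 11 h 14 min
Wed: 05:43–14:04 = 8 h 21 min; less 45 min break → 7 h 36 min
Thu: 07:35–17:21 = 9 h 46 min; less 45 min break → 9 h 1 min
Fri: 05:47–13:05 = 7 h 18 min; less 45 min break → 6 h 33 min
Sat: 07:50–16:27 = 8 h 37 min; less 45 min break → 7 h 52 min
Sun: 08:15–16:25 = 8 h 10 min; less 45 min break → 7 h 25 min
Total worked: 49 h 41 min = 2981 min.
Regular 44 h 0 min = 2640 min at $34.75/h; overtime 5 h 41 min = 341 min at $69.50/h.
Pay = (2640 × $34.75 + 341 × $69.50) ÷ 60 = $1923.99.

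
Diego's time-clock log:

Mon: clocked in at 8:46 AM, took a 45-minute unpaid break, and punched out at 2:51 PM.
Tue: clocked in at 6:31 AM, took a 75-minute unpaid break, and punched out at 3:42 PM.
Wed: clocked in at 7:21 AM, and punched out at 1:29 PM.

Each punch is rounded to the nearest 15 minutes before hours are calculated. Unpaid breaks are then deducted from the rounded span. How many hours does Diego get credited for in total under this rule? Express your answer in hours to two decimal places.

19.50 hours

Mon: in 8:46 AM→8:45 AM, out 2:51 PM→2:45 PM; 6 h 0 min − 45 min = 5 h 15 min
Tue: in 6:31 AM→6:30 AM, out 3:42 PM→3:45 PM; 9 h 15 min − 75 min = 8 h 0 min
Wed: in 7:21 AM→7:15 AM, out 1:29 PM→1:30 PM; 6 h 15 min
Total credited: 19 h 30 min.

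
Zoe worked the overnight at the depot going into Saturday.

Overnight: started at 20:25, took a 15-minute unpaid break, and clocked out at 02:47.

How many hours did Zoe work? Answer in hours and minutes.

Overnight: 20:25 → midnight = 3 h 35 min; midnight → 02:47 = 2 h 47 min; span 6 h 22 min; less 15 min break → 6 h 7 min

6 h 7 min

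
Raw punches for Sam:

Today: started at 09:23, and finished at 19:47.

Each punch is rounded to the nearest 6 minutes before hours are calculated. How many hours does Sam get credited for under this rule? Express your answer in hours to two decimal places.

10.40 hours

Today: in 09:23→09:24, out 19:47→19:48; 10 h 24 min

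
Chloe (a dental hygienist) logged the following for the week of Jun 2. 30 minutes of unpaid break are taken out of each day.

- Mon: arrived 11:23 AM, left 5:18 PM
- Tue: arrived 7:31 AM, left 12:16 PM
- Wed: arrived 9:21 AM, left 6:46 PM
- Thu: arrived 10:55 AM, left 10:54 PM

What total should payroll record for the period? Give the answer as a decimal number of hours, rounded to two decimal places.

Mon: 11:23 AM–5:18 PM = 5 h 55 min; less 30 min break → 5 h 25 min
Tue: 7:31 AM–12:16 PM = 4 h 45 min; less 30 min break → 4 h 15 min
Wed: 9:21 AM–6:46 PM = 9 h 25 min; less 30 min break → 8 h 55 min
Thu: 10:55 AM–10:54 PM = 11 h 59 min; less 30 min break → 11 h 29 min
Total: 5 h 25 min + 4 h 15 min + 8 h 55 min + 11 h 29 min = 30 h 4 min.

30.07 hours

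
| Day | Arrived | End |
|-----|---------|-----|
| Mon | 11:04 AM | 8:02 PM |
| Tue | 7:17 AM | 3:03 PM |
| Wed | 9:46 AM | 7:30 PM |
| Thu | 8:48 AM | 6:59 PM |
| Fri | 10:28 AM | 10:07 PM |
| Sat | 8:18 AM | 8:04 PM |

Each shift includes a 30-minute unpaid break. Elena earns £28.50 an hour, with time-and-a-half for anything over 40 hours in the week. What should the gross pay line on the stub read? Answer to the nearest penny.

Mon: 11:04 AM–8:02 PM = 8 h 58 min; less 30 min break → 8 h 28 min
Tue: 7:17 AM–3:03 PM = 7 h 46 min; less 30 min break → 7 h 16 min
Wed: 9:46 AM–7:30 PM = 9 h 44 min; less 30 min break → 9 h 14 min
Thu: 8:48 AM–6:59 PM = 10 h 11 min; less 30 min break → 9 h 41 min
Fri: 10:28 AM–10:07 PM = 11 h 39 min; less 30 min break → 11 h 9 min
Sat: 8:18 AM–8:04 PM = 11 h 46 min; less 30 min break → 11 h 16 min
Total worked: 57 h 4 min = 3424 min.
Regular 40 h 0 min = 2400 min at £28.50/h; overtime 17 h 4 min = 1024 min at £42.75/h.
Pay = (2400 × £28.50 + 1024 × £42.75) ÷ 60 = £1869.60.

£1869.60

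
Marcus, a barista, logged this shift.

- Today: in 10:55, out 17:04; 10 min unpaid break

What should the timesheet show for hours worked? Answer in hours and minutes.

5 h 59 min

Today: 10:55–17:04 = 6 h 9 min; less 10 min break → 5 h 59 min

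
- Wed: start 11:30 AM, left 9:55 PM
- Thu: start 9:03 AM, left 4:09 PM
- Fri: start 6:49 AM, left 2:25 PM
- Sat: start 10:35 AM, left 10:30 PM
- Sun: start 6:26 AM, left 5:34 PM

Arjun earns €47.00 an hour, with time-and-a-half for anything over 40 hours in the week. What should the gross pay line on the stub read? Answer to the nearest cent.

€2455.75

Wed: 11:30 AM–9:55 PM = 10 h 25 min
Thu: 9:03 AM–4:09 PM = 7 h 6 min
Fri: 6:49 AM–2:25 PM = 7 h 36 min
Sat: 10:35 AM–10:30 PM = 11 h 55 min
Sun: 6:26 AM–5:34 PM = 11 h 8 min
Total worked: 48 h 10 min = 2890 min.
Regular 40 h 0 min = 2400 min at €47.00/h; overtime 8 h 10 min = 490 min at €70.50/h.
Pay = (2400 × €47.00 + 490 × €70.50) ÷ 60 = €2455.75.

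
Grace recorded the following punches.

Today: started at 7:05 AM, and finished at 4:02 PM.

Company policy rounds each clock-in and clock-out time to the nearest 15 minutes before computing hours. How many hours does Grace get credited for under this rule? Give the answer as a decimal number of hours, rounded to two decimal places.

9.00 hours

Today: in 7:05 AM→7:00 AM, out 4:02 PM→4:00 PM; 9 h 0 min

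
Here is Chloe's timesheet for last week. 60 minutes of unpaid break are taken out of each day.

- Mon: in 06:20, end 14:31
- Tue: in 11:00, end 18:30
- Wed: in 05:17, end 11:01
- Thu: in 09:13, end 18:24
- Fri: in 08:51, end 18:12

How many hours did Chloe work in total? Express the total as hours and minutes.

Mon: 06:20–14:31 = 8 h 11 min; less 60 min break → 7 h 11 min
Tue: 11:00–18:30 = 7 h 30 min; less 60 min break → 6 h 30 min
Wed: 05:17–11:01 = 5 h 44 min; less 60 min break → 4 h 44 min
Thu: 09:13–18:24 = 9 h 11 min; less 60 min break → 8 h 11 min
Fri: 08:51–18:12 = 9 h 21 min; less 60 min break → 8 h 21 min
Total: 7 h 11 min + 6 h 30 min + 4 h 44 min + 8 h 11 min + 8 h 21 min = 34 h 57 min.

34 h 57 min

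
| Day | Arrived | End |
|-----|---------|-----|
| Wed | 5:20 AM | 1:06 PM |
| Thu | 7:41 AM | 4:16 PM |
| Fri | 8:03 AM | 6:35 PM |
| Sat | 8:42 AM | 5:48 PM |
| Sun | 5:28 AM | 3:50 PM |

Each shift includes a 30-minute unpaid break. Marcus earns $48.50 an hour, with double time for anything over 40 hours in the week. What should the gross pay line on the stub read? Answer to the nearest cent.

$2313.45

Wed: 5:20 AM–1:06 PM = 7 h 46 min; less 30 min break → 7 h 16 min
Thu: 7:41 AM–4:16 PM = 8 h 35 min; less 30 min break → 8 h 5 min
Fri: 8:03 AM–6:35 PM = 10 h 32 min; less 30 min break → 10 h 2 min
Sat: 8:42 AM–5:48 PM = 9 h 6 min; less 30 min break → 8 h 36 min
Sun: 5:28 AM–3:50 PM = 10 h 22 min; less 30 min break → 9 h 52 min
Total worked: 43 h 51 min = 2631 min.
Regular 40 h 0 min = 2400 min at $48.50/h; overtime 3 h 51 min = 231 min at $97.00/h.
Pay = (2400 × $48.50 + 231 × $97.00) ÷ 60 = $2313.45.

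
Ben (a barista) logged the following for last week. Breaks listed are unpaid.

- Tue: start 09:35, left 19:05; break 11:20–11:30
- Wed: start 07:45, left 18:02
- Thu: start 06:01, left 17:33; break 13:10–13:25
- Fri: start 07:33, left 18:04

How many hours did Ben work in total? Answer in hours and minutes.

Tue: 09:35–19:05 = 9 h 30 min; less 10 min break → 9 h 20 min
Wed: 07:45–18:02 = 10 h 17 min
Thu: 06:01–17:33 = 11 h 32 min; less 15 min break → 11 h 17 min
Fri: 07:33–18:04 = 10 h 31 min
Total: 9 h 20 min + 10 h 17 min + 11 h 17 min + 10 h 31 min = 41 h 25 min.

41 h 25 min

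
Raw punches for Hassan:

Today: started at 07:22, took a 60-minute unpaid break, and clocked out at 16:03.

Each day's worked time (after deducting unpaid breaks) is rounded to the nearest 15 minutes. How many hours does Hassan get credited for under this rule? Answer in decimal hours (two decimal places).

7.75 hours

Today: 07:22–16:03 = 8 h 41 min − 60 min = 7 h 41 min → rounds to 7 h 45 min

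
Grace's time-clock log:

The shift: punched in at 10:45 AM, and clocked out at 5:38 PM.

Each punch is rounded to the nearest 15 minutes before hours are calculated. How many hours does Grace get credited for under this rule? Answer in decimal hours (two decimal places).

7.00 hours

The shift: in 10:45 AM→10:45 AM, out 5:38 PM→5:45 PM; 7 h 0 min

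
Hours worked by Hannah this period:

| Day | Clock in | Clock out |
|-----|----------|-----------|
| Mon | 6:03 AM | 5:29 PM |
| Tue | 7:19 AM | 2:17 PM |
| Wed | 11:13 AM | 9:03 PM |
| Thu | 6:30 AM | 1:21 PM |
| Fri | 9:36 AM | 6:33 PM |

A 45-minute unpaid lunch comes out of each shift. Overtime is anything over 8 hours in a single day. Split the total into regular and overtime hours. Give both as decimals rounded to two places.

Regular 36.32 hours, overtime 3.97 hours

Mon: 6:03 AM–5:29 PM = 11 h 26 min; less 45 min break → 10 h 41 min
Tue: 7:19 AM–2:17 PM = 6 h 58 min; less 45 min break → 6 h 13 min
Wed: 11:13 AM–9:03 PM = 9 h 50 min; less 45 min break → 9 h 5 min
Thu: 6:30 AM–1:21 PM = 6 h 51 min; less 45 min break → 6 h 6 min
Fri: 9:36 AM–6:33 PM = 8 h 57 min; less 45 min break → 8 h 12 min
Mon reg 8 h 0 min / OT 2 h 41 min; Tue reg 6 h 13 min / OT 0 h 0 min; Wed reg 8 h 0 min / OT 1 h 5 min; Thu reg 6 h 6 min / OT 0 h 0 min; Fri reg 8 h 0 min / OT 0 h 12 min.
Totals: regular 36 h 19 min, overtime 3 h 58 min.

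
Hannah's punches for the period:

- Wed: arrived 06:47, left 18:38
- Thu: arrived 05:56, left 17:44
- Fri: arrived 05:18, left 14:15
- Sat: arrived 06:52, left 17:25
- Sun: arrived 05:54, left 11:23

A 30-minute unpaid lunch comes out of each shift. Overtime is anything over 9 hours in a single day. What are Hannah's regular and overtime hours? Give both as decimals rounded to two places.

Regular 40.43 hours, overtime 5.70 hours

Wed: 06:47–18:38 = 11 h 51 min; less 30 min break → 11 h 21 min
Thu: 05:56–17:44 = 11 h 48 min; less 30 min break → 11 h 18 min
Fri: 05:18–14:15 = 8 h 57 min; less 30 min break → 8 h 27 min
Sat: 06:52–17:25 = 10 h 33 min; less 30 min break → 10 h 3 min
Sun: 05:54–11:23 = 5 h 29 min; less 30 min break → 4 h 59 min
Wed reg 9 h 0 min / OT 2 h 21 min; Thu reg 9 h 0 min / OT 2 h 18 min; Fri reg 8 h 27 min / OT 0 h 0 min; Sat reg 9 h 0 min / OT 1 h 3 min; Sun reg 4 h 59 min / OT 0 h 0 min.
Totals: regular 40 h 26 min, overtime 5 h 42 min.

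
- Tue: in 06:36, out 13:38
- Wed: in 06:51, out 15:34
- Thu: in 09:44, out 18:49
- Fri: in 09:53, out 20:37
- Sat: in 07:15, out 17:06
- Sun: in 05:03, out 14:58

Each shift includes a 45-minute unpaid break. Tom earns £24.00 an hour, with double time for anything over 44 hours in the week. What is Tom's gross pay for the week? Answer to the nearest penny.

Tue: 06:36–13:38 = 7 h 2 min; less 45 min break → 6 h 17 min
Wed: 06:51–15:34 = 8 h 43 min; less 45 min break → 7 h 58 min
Thu: 09:44–18:49 = 9 h 5 min; less 45 min break → 8 h 20 min
Fri: 09:53–20:37 = 10 h 44 min; less 45 min break → 9 h 59 min
Sat: 07:15–17:06 = 9 h 51 min; less 45 min break → 9 h 6 min
Sun: 05:03–14:58 = 9 h 55 min; less 45 min break → 9 h 10 min
Total worked: 50 h 50 min = 3050 min.
Regular 44 h 0 min = 2640 min at £24.00/h; overtime 6 h 50 min = 410 min at £48.00/h.
Pay = (2640 × £24.00 + 410 × £48.00) ÷ 60 = £1384.00.

£1384.00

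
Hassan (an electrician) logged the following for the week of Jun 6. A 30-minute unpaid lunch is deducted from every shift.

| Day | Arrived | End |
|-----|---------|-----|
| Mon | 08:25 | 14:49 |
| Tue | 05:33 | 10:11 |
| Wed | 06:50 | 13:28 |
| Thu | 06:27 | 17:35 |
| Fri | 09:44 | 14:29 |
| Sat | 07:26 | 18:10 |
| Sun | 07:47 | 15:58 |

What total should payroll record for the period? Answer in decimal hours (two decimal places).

Mon: 08:25–14:49 = 6 h 24 min; less 30 min break → 5 h 54 min
Tue: 05:33–10:11 = 4 h 38 min; less 30 min break → 4 h 8 min
Wed: 06:50–13:28 = 6 h 38 min; less 30 min break → 6 h 8 min
Thu: 06:27–17:35 = 11 h 8 min; less 30 min break → 10 h 38 min
Fri: 09:44–14:29 = 4 h 45 min; less 30 min break → 4 h 15 min
Sat: 07:26–18:10 = 10 h 44 min; less 30 min break → 10 h 14 min
Sun: 07:47–15:58 = 8 h 11 min; less 30 min break → 7 h 41 min
Total: 5 h 54 min + 4 h 8 min + 6 h 8 min + 10 h 38 min + 4 h 15 min + 10 h 14 min + 7 h 41 min = 48 h 58 min.

48.97 hours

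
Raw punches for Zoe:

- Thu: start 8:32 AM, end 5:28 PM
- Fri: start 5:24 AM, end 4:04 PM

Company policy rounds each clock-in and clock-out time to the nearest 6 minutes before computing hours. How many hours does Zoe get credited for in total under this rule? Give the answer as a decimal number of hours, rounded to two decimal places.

19.70 hours

Thu: in 8:32 AM→8:30 AM, out 5:28 PM→5:30 PM; 9 h 0 min
Fri: in 5:24 AM→5:24 AM, out 4:04 PM→4:06 PM; 10 h 42 min
Total credited: 19 h 42 min.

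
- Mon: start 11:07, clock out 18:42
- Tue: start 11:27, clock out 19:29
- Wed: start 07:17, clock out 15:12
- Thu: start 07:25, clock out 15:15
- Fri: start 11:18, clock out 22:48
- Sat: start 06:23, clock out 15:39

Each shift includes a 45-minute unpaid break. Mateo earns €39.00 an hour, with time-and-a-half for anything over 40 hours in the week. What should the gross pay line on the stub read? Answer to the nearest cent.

€2006.55

Mon: 11:07–18:42 = 7 h 35 min; less 45 min break → 6 h 50 min
Tue: 11:27–19:29 = 8 h 2 min; less 45 min break → 7 h 17 min
Wed: 07:17–15:12 = 7 h 55 min; less 45 min break → 7 h 10 min
Thu: 07:25–15:15 = 7 h 50 min; less 45 min break → 7 h 5 min
Fri: 11:18–22:48 = 11 h 30 min; less 45 min break → 10 h 45 min
Sat: 06:23–15:39 = 9 h 16 min; less 45 min break → 8 h 31 min
Total worked: 47 h 38 min = 2858 min.
Regular 40 h 0 min = 2400 min at €39.00/h; overtime 7 h 38 min = 458 min at €58.50/h.
Pay = (2400 × €39.00 + 458 × €58.50) ÷ 60 = €2006.55.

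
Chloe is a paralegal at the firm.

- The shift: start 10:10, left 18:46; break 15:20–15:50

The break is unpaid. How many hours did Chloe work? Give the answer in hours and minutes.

The shift: 10:10–18:46 = 8 h 36 min; less 30 min break → 8 h 6 min

8 h 6 min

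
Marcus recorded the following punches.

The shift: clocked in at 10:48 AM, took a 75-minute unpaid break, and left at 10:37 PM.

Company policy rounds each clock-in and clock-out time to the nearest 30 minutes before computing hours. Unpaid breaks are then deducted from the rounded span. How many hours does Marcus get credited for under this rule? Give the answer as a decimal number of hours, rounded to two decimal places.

The shift: in 10:48 AM→11:00 AM, out 10:37 PM→10:30 PM; 11 h 30 min − 75 min = 10 h 15 min

10.25 hours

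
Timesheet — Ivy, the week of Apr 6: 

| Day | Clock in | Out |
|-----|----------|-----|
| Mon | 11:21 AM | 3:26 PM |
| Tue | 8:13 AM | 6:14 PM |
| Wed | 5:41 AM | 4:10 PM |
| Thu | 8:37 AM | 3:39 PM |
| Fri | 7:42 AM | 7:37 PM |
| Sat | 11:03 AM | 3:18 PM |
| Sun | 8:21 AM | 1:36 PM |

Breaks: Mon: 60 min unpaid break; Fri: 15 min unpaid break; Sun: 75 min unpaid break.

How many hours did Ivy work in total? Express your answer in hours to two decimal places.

Mon: 11:21 AM–3:26 PM = 4 h 5 min; less 60 min break → 3 h 5 min
Tue: 8:13 AM–6:14 PM = 10 h 1 min
Wed: 5:41 AM–4:10 PM = 10 h 29 min
Thu: 8:37 AM–3:39 PM = 7 h 2 min
Fri: 7:42 AM–7:37 PM = 11 h 55 min; less 15 min break → 11 h 40 min
Sat: 11:03 AM–3:18 PM = 4 h 15 min
Sun: 8:21 AM–1:36 PM = 5 h 15 min; less 75 min break → 4 h 0 min
Total: 3 h 5 min + 10 h 1 min + 10 h 29 min + 7 h 2 min + 11 h 40 min + 4 h 15 min + 4 h 0 min = 50 h 32 min.

50.53 hours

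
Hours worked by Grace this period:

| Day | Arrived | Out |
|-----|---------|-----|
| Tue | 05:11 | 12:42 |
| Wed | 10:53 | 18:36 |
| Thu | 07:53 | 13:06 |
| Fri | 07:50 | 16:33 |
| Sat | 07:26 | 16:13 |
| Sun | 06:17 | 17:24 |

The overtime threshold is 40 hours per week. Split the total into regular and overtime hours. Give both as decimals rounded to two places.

Regular 40.00 hours, overtime 9.07 hours

Tue: 05:11–12:42 = 7 h 31 min
Wed: 10:53–18:36 = 7 h 43 min
Thu: 07:53–13:06 = 5 h 13 min
Fri: 07:50–16:33 = 8 h 43 min
Sat: 07:26–16:13 = 8 h 47 min
Sun: 06:17–17:24 = 11 h 7 min
Total worked: 49 h 4 min = 49.07 h.
Threshold 40 h → overtime 9 h 4 min, regular 40 h 0 min.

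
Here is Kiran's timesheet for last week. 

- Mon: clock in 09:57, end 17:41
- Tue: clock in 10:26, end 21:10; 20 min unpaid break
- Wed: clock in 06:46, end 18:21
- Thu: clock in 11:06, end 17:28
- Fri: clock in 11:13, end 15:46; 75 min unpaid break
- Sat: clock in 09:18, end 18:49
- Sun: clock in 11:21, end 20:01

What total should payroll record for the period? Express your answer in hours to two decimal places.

57.57 hours

Mon: 09:57–17:41 = 7 h 44 min
Tue: 10:26–21:10 = 10 h 44 min; less 20 min break → 10 h 24 min
Wed: 06:46–18:21 = 11 h 35 min
Thu: 11:06–17:28 = 6 h 22 min
Fri: 11:13–15:46 = 4 h 33 min; less 75 min break → 3 h 18 min
Sat: 09:18–18:49 = 9 h 31 min
Sun: 11:21–20:01 = 8 h 40 min
Total: 7 h 44 min + 10 h 24 min + 11 h 35 min + 6 h 22 min + 3 h 18 min + 9 h 31 min + 8 h 40 min = 57 h 34 min.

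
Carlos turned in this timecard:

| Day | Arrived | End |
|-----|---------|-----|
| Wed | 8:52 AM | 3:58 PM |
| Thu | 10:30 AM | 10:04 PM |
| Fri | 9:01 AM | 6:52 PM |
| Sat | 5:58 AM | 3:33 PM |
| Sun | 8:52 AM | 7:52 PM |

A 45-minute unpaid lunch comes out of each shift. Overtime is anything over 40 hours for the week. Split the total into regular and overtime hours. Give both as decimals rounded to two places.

Wed: 8:52 AM–3:58 PM = 7 h 6 min; less 45 min break → 6 h 21 min
Thu: 10:30 AM–10:04 PM = 11 h 34 min; less 45 min break → 10 h 49 min
Fri: 9:01 AM–6:52 PM = 9 h 51 min; less 45 min break → 9 h 6 min
Sat: 5:58 AM–3:33 PM = 9 h 35 min; less 45 min break → 8 h 50 min
Sun: 8:52 AM–7:52 PM = 11 h 0 min; less 45 min break → 10 h 15 min
Total worked: 45 h 21 min = 45.35 h.
Threshold 40 h → overtime 5 h 21 min, regular 40 h 0 min.

Regular 40.00 hours, overtime 5.35 hours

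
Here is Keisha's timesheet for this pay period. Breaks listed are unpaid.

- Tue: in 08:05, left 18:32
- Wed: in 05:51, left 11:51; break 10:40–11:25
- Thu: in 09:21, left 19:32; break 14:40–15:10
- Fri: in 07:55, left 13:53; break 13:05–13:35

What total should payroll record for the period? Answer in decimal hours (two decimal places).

30.85 hours

Tue: 08:05–18:32 = 10 h 27 min
Wed: 05:51–11:51 = 6 h 0 min; less 45 min break → 5 h 15 min
Thu: 09:21–19:32 = 10 h 11 min; less 30 min break → 9 h 41 min
Fri: 07:55–13:53 = 5 h 58 min; less 30 min break → 5 h 28 min
Total: 10 h 27 min + 5 h 15 min + 9 h 41 min + 5 h 28 min = 30 h 51 min.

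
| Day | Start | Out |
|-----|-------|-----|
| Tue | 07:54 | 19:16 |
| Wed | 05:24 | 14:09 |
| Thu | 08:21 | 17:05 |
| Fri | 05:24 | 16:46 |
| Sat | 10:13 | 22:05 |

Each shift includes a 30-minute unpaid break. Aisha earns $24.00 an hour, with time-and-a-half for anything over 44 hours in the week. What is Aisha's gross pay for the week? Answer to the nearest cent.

$1257.00

Tue: 07:54–19:16 = 11 h 22 min; less 30 min break → 10 h 52 min
Wed: 05:24–14:09 = 8 h 45 min; less 30 min break → 8 h 15 min
Thu: 08:21–17:05 = 8 h 44 min; less 30 min break → 8 h 14 min
Fri: 05:24–16:46 = 11 h 22 min; less 30 min break → 10 h 52 min
Sat: 10:13–22:05 = 11 h 52 min; less 30 min break → 11 h 22 min
Total worked: 49 h 35 min = 2975 min.
Regular 44 h 0 min = 2640 min at $24.00/h; overtime 5 h 35 min = 335 min at $36.00/h.
Pay = (2640 × $24.00 + 335 × $36.00) ÷ 60 = $1257.00.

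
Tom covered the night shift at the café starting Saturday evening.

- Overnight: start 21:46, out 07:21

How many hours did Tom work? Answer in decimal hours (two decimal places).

9.58 hours

Overnight: 21:46 → midnight = 2 h 14 min; midnight → 07:21 = 7 h 21 min; span 9 h 35 min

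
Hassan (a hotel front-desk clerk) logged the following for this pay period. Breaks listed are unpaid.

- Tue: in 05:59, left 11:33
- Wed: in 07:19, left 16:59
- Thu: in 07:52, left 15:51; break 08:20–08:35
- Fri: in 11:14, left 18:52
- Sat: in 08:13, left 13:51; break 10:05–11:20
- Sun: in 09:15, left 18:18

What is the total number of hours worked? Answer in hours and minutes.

44 h 2 min

Tue: 05:59–11:33 = 5 h 34 min
Wed: 07:19–16:59 = 9 h 40 min
Thu: 07:52–15:51 = 7 h 59 min; less 15 min break → 7 h 44 min
Fri: 11:14–18:52 = 7 h 38 min
Sat: 08:13–13:51 = 5 h 38 min; less 75 min break → 4 h 23 min
Sun: 09:15–18:18 = 9 h 3 min
Total: 5 h 34 min + 9 h 40 min + 7 h 44 min + 7 h 38 min + 4 h 23 min + 9 h 3 min = 44 h 2 min.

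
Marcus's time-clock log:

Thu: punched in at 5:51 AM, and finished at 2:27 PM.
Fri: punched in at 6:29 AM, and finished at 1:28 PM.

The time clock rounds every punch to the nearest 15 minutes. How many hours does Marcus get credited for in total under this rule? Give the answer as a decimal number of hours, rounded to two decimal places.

15.75 hours

Thu: in 5:51 AM→5:45 AM, out 2:27 PM→2:30 PM; 8 h 45 min
Fri: in 6:29 AM→6:30 AM, out 1:28 PM→1:30 PM; 7 h 0 min
Total credited: 15 h 45 min.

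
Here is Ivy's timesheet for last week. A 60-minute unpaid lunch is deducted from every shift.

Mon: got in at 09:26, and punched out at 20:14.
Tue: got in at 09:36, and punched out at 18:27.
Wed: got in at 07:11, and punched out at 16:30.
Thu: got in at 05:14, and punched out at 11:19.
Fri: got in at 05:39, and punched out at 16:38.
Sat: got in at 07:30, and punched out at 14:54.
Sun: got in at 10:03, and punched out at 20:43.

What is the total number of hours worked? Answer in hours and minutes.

Mon: 09:26–20:14 = 10 h 48 min; less 60 min break → 9 h 48 min
Tue: 09:36–18:27 = 8 h 51 min; less 60 min break → 7 h 51 min
Wed: 07:11–16:30 = 9 h 19 min; less 60 min break → 8 h 19 min
Thu: 05:14–11:19 = 6 h 5 min; less 60 min break → 5 h 5 min
Fri: 05:39–16:38 = 10 h 59 min; less 60 min break → 9 h 59 min
Sat: 07:30–14:54 = 7 h 24 min; less 60 min break → 6 h 24 min
Sun: 10:03–20:43 = 10 h 40 min; less 60 min break → 9 h 40 min
Total: 9 h 48 min + 7 h 51 min + 8 h 19 min + 5 h 5 min + 9 h 59 min + 6 h 24 min + 9 h 40 min = 57 h 6 min.

57 h 6 min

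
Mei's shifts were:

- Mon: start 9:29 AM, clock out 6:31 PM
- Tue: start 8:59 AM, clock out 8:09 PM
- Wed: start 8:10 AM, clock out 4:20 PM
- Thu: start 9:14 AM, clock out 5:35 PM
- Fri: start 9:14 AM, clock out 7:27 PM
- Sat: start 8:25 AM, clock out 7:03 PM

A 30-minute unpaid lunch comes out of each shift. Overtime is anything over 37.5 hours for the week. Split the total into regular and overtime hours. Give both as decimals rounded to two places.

Mon: 9:29 AM–6:31 PM = 9 h 2 min; less 30 min break → 8 h 32 min
Tue: 8:59 AM–8:09 PM = 11 h 10 min; less 30 min break → 10 h 40 min
Wed: 8:10 AM–4:20 PM = 8 h 10 min; less 30 min break → 7 h 40 min
Thu: 9:14 AM–5:35 PM = 8 h 21 min; less 30 min break → 7 h 51 min
Fri: 9:14 AM–7:27 PM = 10 h 13 min; less 30 min break → 9 h 43 min
Sat: 8:25 AM–7:03 PM = 10 h 38 min; less 30 min break → 10 h 8 min
Total worked: 54 h 34 min = 54.57 h.
Threshold 37.5 h → overtime 17 h 4 min, regular 37 h 30 min.

Regular 37.50 hours, overtime 17.07 hours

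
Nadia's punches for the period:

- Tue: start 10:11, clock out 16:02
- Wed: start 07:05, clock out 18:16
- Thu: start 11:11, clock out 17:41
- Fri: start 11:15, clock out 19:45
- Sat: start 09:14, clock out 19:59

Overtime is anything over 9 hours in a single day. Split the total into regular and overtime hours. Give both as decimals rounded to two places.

Regular 38.85 hours, overtime 3.93 hours

Tue: 10:11–16:02 = 5 h 51 min
Wed: 07:05–18:16 = 11 h 11 min
Thu: 11:11–17:41 = 6 h 30 min
Fri: 11:15–19:45 = 8 h 30 min
Sat: 09:14–19:59 = 10 h 45 min
Tue reg 5 h 51 min / OT 0 h 0 min; Wed reg 9 h 0 min / OT 2 h 11 min; Thu reg 6 h 30 min / OT 0 h 0 min; Fri reg 8 h 30 min / OT 0 h 0 min; Sat reg 9 h 0 min / OT 1 h 45 min.
Totals: regular 38 h 51 min, overtime 3 h 56 min.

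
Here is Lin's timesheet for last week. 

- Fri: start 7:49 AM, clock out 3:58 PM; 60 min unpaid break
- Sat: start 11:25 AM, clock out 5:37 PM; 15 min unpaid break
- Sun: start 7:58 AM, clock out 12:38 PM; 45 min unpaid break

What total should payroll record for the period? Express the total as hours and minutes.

Fri: 7:49 AM–3:58 PM = 8 h 9 min; less 60 min break → 7 h 9 min
Sat: 11:25 AM–5:37 PM = 6 h 12 min; less 15 min break → 5 h 57 min
Sun: 7:58 AM–12:38 PM = 4 h 40 min; less 45 min break → 3 h 55 min
Total: 7 h 9 min + 5 h 57 min + 3 h 55 min = 17 h 1 min.

17 h 1 min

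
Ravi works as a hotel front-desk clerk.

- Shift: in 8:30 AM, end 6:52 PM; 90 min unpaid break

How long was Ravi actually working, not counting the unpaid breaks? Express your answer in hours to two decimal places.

8.87 hours

Shift: 8:30 AM–6:52 PM = 10 h 22 min; less 90 min break → 8 h 52 min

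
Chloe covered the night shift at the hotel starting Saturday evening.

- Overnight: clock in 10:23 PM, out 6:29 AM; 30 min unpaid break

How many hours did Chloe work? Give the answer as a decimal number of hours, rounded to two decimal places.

7.60 hours

Overnight: 10:23 PM → midnight = 1 h 37 min; midnight → 6:29 AM = 6 h 29 min; span 8 h 6 min; less 30 min break → 7 h 36 min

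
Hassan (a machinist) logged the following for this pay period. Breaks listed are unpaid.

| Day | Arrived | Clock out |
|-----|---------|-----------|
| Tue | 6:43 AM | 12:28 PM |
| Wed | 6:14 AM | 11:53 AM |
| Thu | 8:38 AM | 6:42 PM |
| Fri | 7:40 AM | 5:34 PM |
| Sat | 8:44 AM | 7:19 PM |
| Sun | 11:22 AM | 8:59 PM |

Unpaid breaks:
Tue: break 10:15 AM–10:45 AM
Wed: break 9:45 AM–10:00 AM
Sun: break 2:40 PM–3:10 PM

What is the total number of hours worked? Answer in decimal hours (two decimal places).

50.32 hours

Tue: 6:43 AM–12:28 PM = 5 h 45 min; less 30 min break → 5 h 15 min
Wed: 6:14 AM–11:53 AM = 5 h 39 min; less 15 min break → 5 h 24 min
Thu: 8:38 AM–6:42 PM = 10 h 4 min
Fri: 7:40 AM–5:34 PM = 9 h 54 min
Sat: 8:44 AM–7:19 PM = 10 h 35 min
Sun: 11:22 AM–8:59 PM = 9 h 37 min; less 30 min break → 9 h 7 min
Total: 5 h 15 min + 5 h 24 min + 10 h 4 min + 9 h 54 min + 10 h 35 min + 9 h 7 min = 50 h 19 min.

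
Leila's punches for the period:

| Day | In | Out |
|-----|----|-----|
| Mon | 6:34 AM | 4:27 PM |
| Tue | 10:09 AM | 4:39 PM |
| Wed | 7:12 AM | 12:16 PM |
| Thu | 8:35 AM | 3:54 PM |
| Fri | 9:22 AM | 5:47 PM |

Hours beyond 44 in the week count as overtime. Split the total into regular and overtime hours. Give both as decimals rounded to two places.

Mon: 6:34 AM–4:27 PM = 9 h 53 min
Tue: 10:09 AM–4:39 PM = 6 h 30 min
Wed: 7:12 AM–12:16 PM = 5 h 4 min
Thu: 8:35 AM–3:54 PM = 7 h 19 min
Fri: 9:22 AM–5:47 PM = 8 h 25 min
Total worked: 37 h 11 min = 37.18 h.
Threshold 44 h → overtime 0 h 0 min, regular 37 h 11 min.

Regular 37.18 hours, overtime 0.00 hours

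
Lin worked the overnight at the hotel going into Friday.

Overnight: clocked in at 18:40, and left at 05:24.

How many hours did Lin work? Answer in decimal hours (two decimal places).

10.73 hours

Overnight: 18:40 → midnight = 5 h 20 min; midnight → 05:24 = 5 h 24 min; span 10 h 44 min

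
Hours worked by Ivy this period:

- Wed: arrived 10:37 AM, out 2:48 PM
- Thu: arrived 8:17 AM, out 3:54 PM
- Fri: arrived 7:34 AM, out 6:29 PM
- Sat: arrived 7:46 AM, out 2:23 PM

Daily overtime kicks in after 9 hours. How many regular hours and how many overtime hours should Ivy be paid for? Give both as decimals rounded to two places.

Regular 27.42 hours, overtime 1.92 hours

Wed: 10:37 AM–2:48 PM = 4 h 11 min
Thu: 8:17 AM–3:54 PM = 7 h 37 min
Fri: 7:34 AM–6:29 PM = 10 h 55 min
Sat: 7:46 AM–2:23 PM = 6 h 37 min
Wed reg 4 h 11 min / OT 0 h 0 min; Thu reg 7 h 37 min / OT 0 h 0 min; Fri reg 9 h 0 min / OT 1 h 55 min; Sat reg 6 h 37 min / OT 0 h 0 min.
Totals: regular 27 h 25 min, overtime 1 h 55 min.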